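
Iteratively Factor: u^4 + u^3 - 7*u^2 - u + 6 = (u + 3)*(u^3 - 2*u^2 - u + 2) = (u + 1)*(u + 3)*(u^2 - 3*u + 2) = (u - 1)*(u + 1)*(u + 3)*(u - 2)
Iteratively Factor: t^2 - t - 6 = (t + 2)*(t - 3)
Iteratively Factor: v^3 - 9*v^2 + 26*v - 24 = (v - 3)*(v^2 - 6*v + 8) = (v - 4)*(v - 3)*(v - 2)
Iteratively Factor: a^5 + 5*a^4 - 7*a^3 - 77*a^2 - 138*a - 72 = (a + 3)*(a^4 + 2*a^3 - 13*a^2 - 38*a - 24) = (a + 1)*(a + 3)*(a^3 + a^2 - 14*a - 24) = (a + 1)*(a + 3)^2*(a^2 - 2*a - 8) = (a - 4)*(a + 1)*(a + 3)^2*(a + 2)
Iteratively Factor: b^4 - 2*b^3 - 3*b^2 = (b)*(b^3 - 2*b^2 - 3*b) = b*(b + 1)*(b^2 - 3*b) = b*(b - 3)*(b + 1)*(b)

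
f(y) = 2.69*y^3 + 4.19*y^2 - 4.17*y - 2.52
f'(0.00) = -4.17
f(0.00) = -2.52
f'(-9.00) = 574.08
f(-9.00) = -1586.61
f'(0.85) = 8.78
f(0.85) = -1.39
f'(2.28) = 56.89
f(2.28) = 41.64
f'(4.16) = 170.35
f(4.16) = 246.30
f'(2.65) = 74.71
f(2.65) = 65.91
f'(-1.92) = 9.49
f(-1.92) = 1.89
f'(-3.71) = 75.82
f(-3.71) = -66.74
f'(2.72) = 78.33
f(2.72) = 71.27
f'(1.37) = 22.46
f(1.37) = 6.55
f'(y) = 8.07*y^2 + 8.38*y - 4.17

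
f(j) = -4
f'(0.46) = 0.00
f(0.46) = -4.00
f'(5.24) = 0.00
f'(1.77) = 0.00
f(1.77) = -4.00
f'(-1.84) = 0.00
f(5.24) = -4.00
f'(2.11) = 0.00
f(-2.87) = -4.00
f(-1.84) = -4.00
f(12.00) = -4.00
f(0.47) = -4.00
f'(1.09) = 0.00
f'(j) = 0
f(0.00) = -4.00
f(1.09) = -4.00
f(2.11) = -4.00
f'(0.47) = 0.00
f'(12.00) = 0.00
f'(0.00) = 0.00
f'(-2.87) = 0.00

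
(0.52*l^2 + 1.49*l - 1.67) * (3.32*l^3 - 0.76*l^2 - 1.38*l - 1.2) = 1.7264*l^5 + 4.5516*l^4 - 7.3944*l^3 - 1.411*l^2 + 0.5166*l + 2.004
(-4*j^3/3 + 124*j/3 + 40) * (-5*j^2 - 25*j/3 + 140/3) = 20*j^5/3 + 100*j^4/9 - 2420*j^3/9 - 4900*j^2/9 + 14360*j/9 + 5600/3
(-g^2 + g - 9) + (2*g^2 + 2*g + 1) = g^2 + 3*g - 8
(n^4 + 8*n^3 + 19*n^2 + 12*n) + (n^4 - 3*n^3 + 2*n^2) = 2*n^4 + 5*n^3 + 21*n^2 + 12*n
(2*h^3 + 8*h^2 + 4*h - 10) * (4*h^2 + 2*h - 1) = 8*h^5 + 36*h^4 + 30*h^3 - 40*h^2 - 24*h + 10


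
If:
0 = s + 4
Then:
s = -4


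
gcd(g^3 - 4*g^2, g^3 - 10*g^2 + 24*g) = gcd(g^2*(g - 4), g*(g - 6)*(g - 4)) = g^2 - 4*g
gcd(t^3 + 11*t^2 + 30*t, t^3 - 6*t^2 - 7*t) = t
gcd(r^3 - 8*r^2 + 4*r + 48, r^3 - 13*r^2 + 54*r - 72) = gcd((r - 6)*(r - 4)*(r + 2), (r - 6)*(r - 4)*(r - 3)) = r^2 - 10*r + 24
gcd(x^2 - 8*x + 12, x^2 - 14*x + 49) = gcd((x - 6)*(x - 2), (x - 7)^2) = 1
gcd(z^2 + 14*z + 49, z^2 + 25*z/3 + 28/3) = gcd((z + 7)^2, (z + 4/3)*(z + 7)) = z + 7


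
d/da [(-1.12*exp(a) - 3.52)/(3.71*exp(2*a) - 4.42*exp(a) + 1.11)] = (4.1552*exp(2*a) + 26.1184*exp(a) - 16.8016)*exp(a)/(13.7641*exp(4*a) - 32.7964*exp(3*a) + 27.7726*exp(2*a) - 9.8124*exp(a) + 1.2321)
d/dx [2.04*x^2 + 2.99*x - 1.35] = 4.08*x + 2.99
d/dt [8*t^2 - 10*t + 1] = 16*t - 10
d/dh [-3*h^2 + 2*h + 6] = 2 - 6*h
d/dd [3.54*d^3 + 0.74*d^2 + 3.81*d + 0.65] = 10.62*d^2 + 1.48*d + 3.81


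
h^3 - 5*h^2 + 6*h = h*(h - 3)*(h - 2)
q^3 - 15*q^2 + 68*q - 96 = (q - 8)*(q - 4)*(q - 3)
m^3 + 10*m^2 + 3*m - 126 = (m - 3)*(m + 6)*(m + 7)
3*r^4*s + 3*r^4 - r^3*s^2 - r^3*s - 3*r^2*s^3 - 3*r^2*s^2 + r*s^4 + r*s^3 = (-3*r + s)*(-r + s)*(r + s)*(r*s + r)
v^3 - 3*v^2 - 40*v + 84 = (v - 7)*(v - 2)*(v + 6)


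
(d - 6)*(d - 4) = d^2 - 10*d + 24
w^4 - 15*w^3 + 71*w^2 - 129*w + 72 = (w - 8)*(w - 3)^2*(w - 1)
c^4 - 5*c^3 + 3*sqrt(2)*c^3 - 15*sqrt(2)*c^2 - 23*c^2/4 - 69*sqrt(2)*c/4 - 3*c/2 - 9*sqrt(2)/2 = (c - 6)*(c + 1/2)^2*(c + 3*sqrt(2))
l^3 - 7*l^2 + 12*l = l*(l - 4)*(l - 3)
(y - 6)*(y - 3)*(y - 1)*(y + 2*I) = y^4 - 10*y^3 + 2*I*y^3 + 27*y^2 - 20*I*y^2 - 18*y + 54*I*y - 36*I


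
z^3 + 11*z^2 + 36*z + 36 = (z + 2)*(z + 3)*(z + 6)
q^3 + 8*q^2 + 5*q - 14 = (q - 1)*(q + 2)*(q + 7)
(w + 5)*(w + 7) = w^2 + 12*w + 35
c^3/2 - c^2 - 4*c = c*(c/2 + 1)*(c - 4)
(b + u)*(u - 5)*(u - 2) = b*u^2 - 7*b*u + 10*b + u^3 - 7*u^2 + 10*u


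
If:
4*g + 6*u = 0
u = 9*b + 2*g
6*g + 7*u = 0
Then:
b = 0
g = 0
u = 0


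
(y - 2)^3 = y^3 - 6*y^2 + 12*y - 8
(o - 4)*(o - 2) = o^2 - 6*o + 8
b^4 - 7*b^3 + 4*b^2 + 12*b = b*(b - 6)*(b - 2)*(b + 1)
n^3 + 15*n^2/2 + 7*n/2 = n*(n + 1/2)*(n + 7)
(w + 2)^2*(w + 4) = w^3 + 8*w^2 + 20*w + 16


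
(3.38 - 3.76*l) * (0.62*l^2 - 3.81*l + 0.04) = -2.3312*l^3 + 16.4212*l^2 - 13.0282*l + 0.1352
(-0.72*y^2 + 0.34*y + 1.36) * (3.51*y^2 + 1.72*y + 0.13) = -2.5272*y^4 - 0.0449999999999999*y^3 + 5.2648*y^2 + 2.3834*y + 0.1768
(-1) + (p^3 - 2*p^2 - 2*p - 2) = p^3 - 2*p^2 - 2*p - 3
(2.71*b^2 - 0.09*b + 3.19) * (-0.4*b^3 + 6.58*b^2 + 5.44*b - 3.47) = -1.084*b^5 + 17.8678*b^4 + 12.8742*b^3 + 11.0969*b^2 + 17.6659*b - 11.0693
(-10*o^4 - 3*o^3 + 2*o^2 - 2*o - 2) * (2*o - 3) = -20*o^5 + 24*o^4 + 13*o^3 - 10*o^2 + 2*o + 6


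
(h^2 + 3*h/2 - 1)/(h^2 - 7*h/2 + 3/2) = (h + 2)/(h - 3)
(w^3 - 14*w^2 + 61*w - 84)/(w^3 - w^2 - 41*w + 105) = (w^2 - 11*w + 28)/(w^2 + 2*w - 35)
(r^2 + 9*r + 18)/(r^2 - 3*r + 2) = (r^2 + 9*r + 18)/(r^2 - 3*r + 2)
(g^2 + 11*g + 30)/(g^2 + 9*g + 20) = (g + 6)/(g + 4)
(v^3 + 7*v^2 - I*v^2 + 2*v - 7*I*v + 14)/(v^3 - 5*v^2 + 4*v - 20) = (v^2 + v*(7 + I) + 7*I)/(v^2 + v*(-5 + 2*I) - 10*I)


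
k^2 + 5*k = k*(k + 5)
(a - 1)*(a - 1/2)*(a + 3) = a^3 + 3*a^2/2 - 4*a + 3/2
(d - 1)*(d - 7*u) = d^2 - 7*d*u - d + 7*u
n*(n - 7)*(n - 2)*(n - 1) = n^4 - 10*n^3 + 23*n^2 - 14*n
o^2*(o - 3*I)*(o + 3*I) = o^4 + 9*o^2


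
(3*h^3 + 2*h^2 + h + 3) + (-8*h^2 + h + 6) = 3*h^3 - 6*h^2 + 2*h + 9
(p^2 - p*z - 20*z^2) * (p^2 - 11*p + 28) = p^4 - p^3*z - 11*p^3 - 20*p^2*z^2 + 11*p^2*z + 28*p^2 + 220*p*z^2 - 28*p*z - 560*z^2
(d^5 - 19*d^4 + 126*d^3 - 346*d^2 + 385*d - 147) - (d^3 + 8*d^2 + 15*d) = d^5 - 19*d^4 + 125*d^3 - 354*d^2 + 370*d - 147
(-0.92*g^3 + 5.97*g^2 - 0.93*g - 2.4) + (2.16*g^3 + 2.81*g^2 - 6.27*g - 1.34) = 1.24*g^3 + 8.78*g^2 - 7.2*g - 3.74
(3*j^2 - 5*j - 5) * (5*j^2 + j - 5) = 15*j^4 - 22*j^3 - 45*j^2 + 20*j + 25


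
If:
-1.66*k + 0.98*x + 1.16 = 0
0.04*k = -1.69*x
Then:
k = 0.69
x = -0.02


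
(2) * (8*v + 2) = 16*v + 4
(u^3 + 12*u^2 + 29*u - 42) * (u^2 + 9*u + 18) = u^5 + 21*u^4 + 155*u^3 + 435*u^2 + 144*u - 756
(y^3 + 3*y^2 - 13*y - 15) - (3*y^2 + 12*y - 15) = y^3 - 25*y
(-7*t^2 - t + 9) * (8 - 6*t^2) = 42*t^4 + 6*t^3 - 110*t^2 - 8*t + 72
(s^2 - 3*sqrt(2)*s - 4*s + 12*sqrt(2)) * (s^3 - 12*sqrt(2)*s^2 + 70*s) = s^5 - 15*sqrt(2)*s^4 - 4*s^4 + 60*sqrt(2)*s^3 + 142*s^3 - 568*s^2 - 210*sqrt(2)*s^2 + 840*sqrt(2)*s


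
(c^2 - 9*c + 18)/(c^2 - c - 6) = (c - 6)/(c + 2)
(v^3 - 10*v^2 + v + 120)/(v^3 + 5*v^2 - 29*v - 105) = (v - 8)/(v + 7)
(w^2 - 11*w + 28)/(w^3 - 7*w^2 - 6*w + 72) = (w - 7)/(w^2 - 3*w - 18)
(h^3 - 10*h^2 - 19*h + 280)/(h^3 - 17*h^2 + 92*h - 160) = (h^2 - 2*h - 35)/(h^2 - 9*h + 20)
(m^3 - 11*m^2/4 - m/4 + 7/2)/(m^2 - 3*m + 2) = (4*m^2 - 3*m - 7)/(4*(m - 1))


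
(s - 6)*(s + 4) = s^2 - 2*s - 24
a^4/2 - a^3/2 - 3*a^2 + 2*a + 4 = (a/2 + 1)*(a - 2)^2*(a + 1)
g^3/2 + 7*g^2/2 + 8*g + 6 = (g/2 + 1)*(g + 2)*(g + 3)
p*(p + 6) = p^2 + 6*p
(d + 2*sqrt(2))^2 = d^2 + 4*sqrt(2)*d + 8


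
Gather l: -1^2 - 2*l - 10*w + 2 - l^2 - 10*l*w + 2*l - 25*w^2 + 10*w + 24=-l^2 - 10*l*w - 25*w^2 + 25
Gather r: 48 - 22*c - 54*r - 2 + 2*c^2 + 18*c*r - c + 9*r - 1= 2*c^2 - 23*c + r*(18*c - 45) + 45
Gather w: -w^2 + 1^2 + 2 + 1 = 4 - w^2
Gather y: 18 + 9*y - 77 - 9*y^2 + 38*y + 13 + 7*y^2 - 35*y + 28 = -2*y^2 + 12*y - 18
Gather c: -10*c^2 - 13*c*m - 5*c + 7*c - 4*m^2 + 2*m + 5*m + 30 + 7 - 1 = -10*c^2 + c*(2 - 13*m) - 4*m^2 + 7*m + 36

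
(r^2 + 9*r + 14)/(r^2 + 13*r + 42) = (r + 2)/(r + 6)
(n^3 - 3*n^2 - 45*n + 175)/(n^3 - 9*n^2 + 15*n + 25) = (n + 7)/(n + 1)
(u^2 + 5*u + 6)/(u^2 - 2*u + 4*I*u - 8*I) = (u^2 + 5*u + 6)/(u^2 + u*(-2 + 4*I) - 8*I)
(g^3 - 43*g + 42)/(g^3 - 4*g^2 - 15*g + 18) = (g + 7)/(g + 3)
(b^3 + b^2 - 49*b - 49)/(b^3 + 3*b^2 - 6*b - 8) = (b^2 - 49)/(b^2 + 2*b - 8)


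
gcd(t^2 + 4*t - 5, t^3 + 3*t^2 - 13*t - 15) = t + 5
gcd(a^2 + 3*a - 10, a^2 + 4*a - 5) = a + 5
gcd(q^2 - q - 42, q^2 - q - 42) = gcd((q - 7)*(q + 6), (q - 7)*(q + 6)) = q^2 - q - 42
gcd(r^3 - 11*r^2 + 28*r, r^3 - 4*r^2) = r^2 - 4*r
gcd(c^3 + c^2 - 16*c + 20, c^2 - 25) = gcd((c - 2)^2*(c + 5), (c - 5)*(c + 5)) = c + 5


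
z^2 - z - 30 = (z - 6)*(z + 5)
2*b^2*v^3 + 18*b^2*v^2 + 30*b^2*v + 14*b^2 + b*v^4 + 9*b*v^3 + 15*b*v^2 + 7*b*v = (2*b + v)*(v + 1)*(v + 7)*(b*v + b)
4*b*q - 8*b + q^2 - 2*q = (4*b + q)*(q - 2)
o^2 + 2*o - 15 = (o - 3)*(o + 5)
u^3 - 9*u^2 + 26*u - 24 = (u - 4)*(u - 3)*(u - 2)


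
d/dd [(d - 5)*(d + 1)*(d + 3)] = 3*d^2 - 2*d - 17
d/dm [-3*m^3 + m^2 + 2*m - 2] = -9*m^2 + 2*m + 2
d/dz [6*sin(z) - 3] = 6*cos(z)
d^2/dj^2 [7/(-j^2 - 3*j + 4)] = 14*(j^2 + 3*j - (2*j + 3)^2 - 4)/(j^2 + 3*j - 4)^3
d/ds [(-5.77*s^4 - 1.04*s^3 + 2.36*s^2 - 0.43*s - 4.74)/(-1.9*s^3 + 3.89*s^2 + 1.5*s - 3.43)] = (10.963*s^6 - 44.8906*s^5 - 25.5266*s^4 + 74.4104*s^3 - 11.1037*s^2 + 20.6876*s + 8.5849)/(3.61*s^6 - 14.782*s^5 + 9.4321*s^4 + 24.704*s^3 - 24.4354*s^2 - 10.29*s + 11.7649)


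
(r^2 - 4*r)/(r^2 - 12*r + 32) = r/(r - 8)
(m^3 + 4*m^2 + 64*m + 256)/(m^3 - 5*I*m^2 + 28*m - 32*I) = (m^2 + m*(4 + 8*I) + 32*I)/(m^2 + 3*I*m + 4)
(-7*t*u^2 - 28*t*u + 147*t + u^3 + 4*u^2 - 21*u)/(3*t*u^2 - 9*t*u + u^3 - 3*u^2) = (-7*t*u - 49*t + u^2 + 7*u)/(u*(3*t + u))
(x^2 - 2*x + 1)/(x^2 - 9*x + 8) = (x - 1)/(x - 8)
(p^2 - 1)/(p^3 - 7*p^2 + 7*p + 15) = (p - 1)/(p^2 - 8*p + 15)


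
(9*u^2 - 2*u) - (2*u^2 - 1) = 7*u^2 - 2*u + 1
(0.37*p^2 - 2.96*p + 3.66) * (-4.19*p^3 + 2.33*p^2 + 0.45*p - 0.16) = -1.5503*p^5 + 13.2645*p^4 - 22.0657*p^3 + 7.1366*p^2 + 2.1206*p - 0.5856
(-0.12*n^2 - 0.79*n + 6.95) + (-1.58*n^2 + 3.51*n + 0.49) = -1.7*n^2 + 2.72*n + 7.44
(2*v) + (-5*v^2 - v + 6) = -5*v^2 + v + 6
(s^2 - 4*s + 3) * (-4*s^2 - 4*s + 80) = -4*s^4 + 12*s^3 + 84*s^2 - 332*s + 240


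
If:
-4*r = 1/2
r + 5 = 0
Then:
No Solution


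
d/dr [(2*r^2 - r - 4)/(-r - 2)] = 2*(-r^2 - 4*r - 1)/(r^2 + 4*r + 4)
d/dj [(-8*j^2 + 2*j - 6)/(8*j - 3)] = 2*(-32*j^2 + 24*j + 21)/(64*j^2 - 48*j + 9)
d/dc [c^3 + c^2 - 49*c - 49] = 3*c^2 + 2*c - 49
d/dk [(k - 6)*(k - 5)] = 2*k - 11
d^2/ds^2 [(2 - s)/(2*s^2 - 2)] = (4*s^2*(2 - s) + (3*s - 2)*(s^2 - 1))/(s^2 - 1)^3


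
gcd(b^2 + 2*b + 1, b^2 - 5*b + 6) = 1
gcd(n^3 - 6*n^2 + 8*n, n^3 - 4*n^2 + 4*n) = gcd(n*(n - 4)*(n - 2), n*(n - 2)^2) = n^2 - 2*n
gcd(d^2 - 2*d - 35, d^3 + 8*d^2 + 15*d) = d + 5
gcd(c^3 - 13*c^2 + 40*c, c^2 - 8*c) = c^2 - 8*c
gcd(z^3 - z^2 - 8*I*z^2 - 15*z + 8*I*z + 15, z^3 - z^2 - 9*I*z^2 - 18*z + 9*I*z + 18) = z^2 + z*(-1 - 3*I) + 3*I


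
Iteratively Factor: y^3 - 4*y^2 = (y - 4)*(y^2) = y*(y - 4)*(y)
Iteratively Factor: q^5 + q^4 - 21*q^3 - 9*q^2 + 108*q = (q - 3)*(q^4 + 4*q^3 - 9*q^2 - 36*q) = (q - 3)^2*(q^3 + 7*q^2 + 12*q) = q*(q - 3)^2*(q^2 + 7*q + 12) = q*(q - 3)^2*(q + 3)*(q + 4)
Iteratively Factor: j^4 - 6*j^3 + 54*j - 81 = (j + 3)*(j^3 - 9*j^2 + 27*j - 27) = (j - 3)*(j + 3)*(j^2 - 6*j + 9) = (j - 3)^2*(j + 3)*(j - 3)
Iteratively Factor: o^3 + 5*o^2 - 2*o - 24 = (o - 2)*(o^2 + 7*o + 12) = (o - 2)*(o + 4)*(o + 3)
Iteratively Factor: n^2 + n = (n)*(n + 1)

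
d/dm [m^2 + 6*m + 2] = 2*m + 6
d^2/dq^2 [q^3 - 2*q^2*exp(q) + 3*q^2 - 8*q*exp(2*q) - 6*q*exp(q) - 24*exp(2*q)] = -2*q^2*exp(q) - 32*q*exp(2*q) - 14*q*exp(q) + 6*q - 128*exp(2*q) - 16*exp(q) + 6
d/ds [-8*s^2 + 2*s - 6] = 2 - 16*s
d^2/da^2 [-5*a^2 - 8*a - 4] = -10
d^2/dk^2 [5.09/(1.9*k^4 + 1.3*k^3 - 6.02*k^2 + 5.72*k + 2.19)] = ((-116.052*k^2 - 39.702*k + 61.2836)*(1.9*k^4 + 1.3*k^3 - 6.02*k^2 + 5.72*k + 2.19) + 5.09*(7.6*k^3 + 3.9*k^2 - 12.04*k + 5.72)*(15.2*k^3 + 7.8*k^2 - 24.08*k + 11.44))/(1.9*k^4 + 1.3*k^3 - 6.02*k^2 + 5.72*k + 2.19)^3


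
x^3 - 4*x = x*(x - 2)*(x + 2)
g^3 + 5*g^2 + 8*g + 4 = (g + 1)*(g + 2)^2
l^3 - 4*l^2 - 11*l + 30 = (l - 5)*(l - 2)*(l + 3)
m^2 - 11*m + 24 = (m - 8)*(m - 3)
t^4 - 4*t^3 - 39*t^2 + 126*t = t*(t - 7)*(t - 3)*(t + 6)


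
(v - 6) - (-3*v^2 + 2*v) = 3*v^2 - v - 6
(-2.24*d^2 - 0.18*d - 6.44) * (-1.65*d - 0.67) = 3.696*d^3 + 1.7978*d^2 + 10.7466*d + 4.3148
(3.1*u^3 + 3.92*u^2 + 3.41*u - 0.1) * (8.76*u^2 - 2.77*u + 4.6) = 27.156*u^5 + 25.7522*u^4 + 33.2732*u^3 + 7.7103*u^2 + 15.963*u - 0.46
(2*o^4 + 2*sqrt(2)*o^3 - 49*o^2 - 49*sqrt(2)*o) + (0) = 2*o^4 + 2*sqrt(2)*o^3 - 49*o^2 - 49*sqrt(2)*o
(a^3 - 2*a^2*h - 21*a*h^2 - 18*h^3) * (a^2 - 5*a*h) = a^5 - 7*a^4*h - 11*a^3*h^2 + 87*a^2*h^3 + 90*a*h^4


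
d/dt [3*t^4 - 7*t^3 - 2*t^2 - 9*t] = 12*t^3 - 21*t^2 - 4*t - 9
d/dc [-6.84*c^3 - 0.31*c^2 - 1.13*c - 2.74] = -20.52*c^2 - 0.62*c - 1.13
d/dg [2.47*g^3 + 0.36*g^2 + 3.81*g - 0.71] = 7.41*g^2 + 0.72*g + 3.81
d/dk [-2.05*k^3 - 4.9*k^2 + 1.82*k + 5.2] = -6.15*k^2 - 9.8*k + 1.82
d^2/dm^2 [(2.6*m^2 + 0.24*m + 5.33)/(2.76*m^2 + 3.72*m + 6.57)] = (-49.7329919999999*m^3 - 39.267072*m^2 + 302.233248*m + 166.94352)/(21.024576*m^6 + 85.012416*m^5 + 264.724848*m^4 + 456.211872*m^3 + 630.160236*m^2 + 481.720284*m + 283.593393)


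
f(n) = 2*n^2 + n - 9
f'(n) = 4*n + 1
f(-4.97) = 35.43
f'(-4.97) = -18.88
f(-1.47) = -6.15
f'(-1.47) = -4.88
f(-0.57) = -8.92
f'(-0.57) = -1.28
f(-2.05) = -2.64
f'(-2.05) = -7.20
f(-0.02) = -9.02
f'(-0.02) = 0.92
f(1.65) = -1.90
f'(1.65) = 7.60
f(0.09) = -8.89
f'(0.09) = 1.36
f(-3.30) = 9.48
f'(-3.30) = -12.20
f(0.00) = -9.00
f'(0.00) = 1.00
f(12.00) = 291.00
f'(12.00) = 49.00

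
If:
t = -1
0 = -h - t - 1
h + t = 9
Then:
No Solution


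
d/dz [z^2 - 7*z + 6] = 2*z - 7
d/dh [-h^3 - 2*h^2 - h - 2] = -3*h^2 - 4*h - 1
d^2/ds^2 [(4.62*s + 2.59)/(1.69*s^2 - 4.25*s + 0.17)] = ((30.5158 - 46.8468*s)*(1.69*s^2 - 4.25*s + 0.17) + (3.38*s - 4.25)*(4.62*s + 2.59)*(6.76*s - 8.5))/(1.69*s^2 - 4.25*s + 0.17)^3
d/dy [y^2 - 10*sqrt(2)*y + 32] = 2*y - 10*sqrt(2)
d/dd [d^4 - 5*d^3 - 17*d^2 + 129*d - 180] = 4*d^3 - 15*d^2 - 34*d + 129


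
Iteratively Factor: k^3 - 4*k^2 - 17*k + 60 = (k + 4)*(k^2 - 8*k + 15) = (k - 5)*(k + 4)*(k - 3)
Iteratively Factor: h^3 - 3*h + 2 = (h - 1)*(h^2 + h - 2) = (h - 1)*(h + 2)*(h - 1)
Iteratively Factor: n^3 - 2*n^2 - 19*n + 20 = (n - 1)*(n^2 - n - 20) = (n - 5)*(n - 1)*(n + 4)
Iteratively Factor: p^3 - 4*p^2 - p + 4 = (p + 1)*(p^2 - 5*p + 4) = (p - 1)*(p + 1)*(p - 4)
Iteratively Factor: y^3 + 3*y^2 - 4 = (y + 2)*(y^2 + y - 2) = (y + 2)^2*(y - 1)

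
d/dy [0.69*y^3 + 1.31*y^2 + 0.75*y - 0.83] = 2.07*y^2 + 2.62*y + 0.75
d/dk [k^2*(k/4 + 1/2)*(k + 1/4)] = k*(16*k^2 + 27*k + 4)/16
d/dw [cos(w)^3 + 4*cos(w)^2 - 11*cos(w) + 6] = (-3*cos(w)^2 - 8*cos(w) + 11)*sin(w)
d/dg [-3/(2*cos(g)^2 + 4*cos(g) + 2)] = -3*sin(g)/(cos(g) + 1)^3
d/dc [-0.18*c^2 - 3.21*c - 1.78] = -0.36*c - 3.21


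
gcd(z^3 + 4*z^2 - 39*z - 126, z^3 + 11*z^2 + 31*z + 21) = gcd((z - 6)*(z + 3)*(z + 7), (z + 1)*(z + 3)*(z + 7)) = z^2 + 10*z + 21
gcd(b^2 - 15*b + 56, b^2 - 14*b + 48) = b - 8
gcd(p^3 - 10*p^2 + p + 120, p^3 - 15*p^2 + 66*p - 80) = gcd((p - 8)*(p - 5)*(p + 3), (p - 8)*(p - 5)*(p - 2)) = p^2 - 13*p + 40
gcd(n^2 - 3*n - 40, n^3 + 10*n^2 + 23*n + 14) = 1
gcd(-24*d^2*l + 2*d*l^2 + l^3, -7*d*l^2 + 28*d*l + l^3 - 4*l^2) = l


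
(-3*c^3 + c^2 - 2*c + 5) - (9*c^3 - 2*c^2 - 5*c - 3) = -12*c^3 + 3*c^2 + 3*c + 8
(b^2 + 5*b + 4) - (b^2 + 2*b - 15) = 3*b + 19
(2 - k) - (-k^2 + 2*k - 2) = k^2 - 3*k + 4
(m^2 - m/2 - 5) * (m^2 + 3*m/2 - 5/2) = m^4 + m^3 - 33*m^2/4 - 25*m/4 + 25/2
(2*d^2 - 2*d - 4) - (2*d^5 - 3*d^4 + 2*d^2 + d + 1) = -2*d^5 + 3*d^4 - 3*d - 5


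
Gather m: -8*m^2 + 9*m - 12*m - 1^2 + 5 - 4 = -8*m^2 - 3*m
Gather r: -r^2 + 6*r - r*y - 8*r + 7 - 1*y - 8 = -r^2 + r*(-y - 2) - y - 1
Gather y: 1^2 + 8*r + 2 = 8*r + 3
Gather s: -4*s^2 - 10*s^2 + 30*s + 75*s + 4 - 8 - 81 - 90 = -14*s^2 + 105*s - 175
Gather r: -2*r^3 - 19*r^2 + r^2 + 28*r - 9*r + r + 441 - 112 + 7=-2*r^3 - 18*r^2 + 20*r + 336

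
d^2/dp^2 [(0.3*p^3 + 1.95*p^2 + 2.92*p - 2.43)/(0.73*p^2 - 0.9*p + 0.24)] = (-2.22044604925031e-16*p^5 - 8.88178419700125e-16*p^4 + 6.055316*p^3 - 10.208322*p^2 + 6.613236*p - 1.599048)/(0.389017*p^6 - 1.43883*p^5 + 2.157588*p^4 - 1.67508*p^3 + 0.709344*p^2 - 0.15552*p + 0.013824)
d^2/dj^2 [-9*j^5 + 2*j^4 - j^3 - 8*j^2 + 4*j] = -180*j^3 + 24*j^2 - 6*j - 16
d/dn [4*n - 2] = 4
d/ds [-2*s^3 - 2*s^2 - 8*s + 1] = -6*s^2 - 4*s - 8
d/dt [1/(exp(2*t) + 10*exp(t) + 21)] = 2*(-exp(t) - 5)*exp(t)/(exp(2*t) + 10*exp(t) + 21)^2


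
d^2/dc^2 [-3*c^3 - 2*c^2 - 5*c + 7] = -18*c - 4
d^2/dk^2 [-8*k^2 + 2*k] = -16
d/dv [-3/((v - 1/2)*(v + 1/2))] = 96*v/(16*v^4 - 8*v^2 + 1)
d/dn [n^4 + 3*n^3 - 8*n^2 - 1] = n*(4*n^2 + 9*n - 16)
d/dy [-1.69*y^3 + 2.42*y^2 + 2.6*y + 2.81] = -5.07*y^2 + 4.84*y + 2.6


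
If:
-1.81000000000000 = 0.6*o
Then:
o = -3.02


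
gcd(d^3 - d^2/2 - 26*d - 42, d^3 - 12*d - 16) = d + 2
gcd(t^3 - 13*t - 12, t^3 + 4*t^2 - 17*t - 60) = t^2 - t - 12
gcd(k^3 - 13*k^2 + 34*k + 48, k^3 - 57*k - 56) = k^2 - 7*k - 8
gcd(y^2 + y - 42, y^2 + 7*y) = y + 7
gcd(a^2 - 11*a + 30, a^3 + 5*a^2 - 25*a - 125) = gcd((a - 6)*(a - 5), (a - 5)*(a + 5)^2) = a - 5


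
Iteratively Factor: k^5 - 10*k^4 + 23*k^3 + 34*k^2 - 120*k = (k + 2)*(k^4 - 12*k^3 + 47*k^2 - 60*k) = (k - 3)*(k + 2)*(k^3 - 9*k^2 + 20*k) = (k - 4)*(k - 3)*(k + 2)*(k^2 - 5*k) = (k - 5)*(k - 4)*(k - 3)*(k + 2)*(k)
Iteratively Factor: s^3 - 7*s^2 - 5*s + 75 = (s - 5)*(s^2 - 2*s - 15) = (s - 5)^2*(s + 3)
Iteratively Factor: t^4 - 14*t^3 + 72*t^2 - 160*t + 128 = (t - 2)*(t^3 - 12*t^2 + 48*t - 64) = (t - 4)*(t - 2)*(t^2 - 8*t + 16) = (t - 4)^2*(t - 2)*(t - 4)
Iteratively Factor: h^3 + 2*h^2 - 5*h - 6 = (h + 1)*(h^2 + h - 6) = (h - 2)*(h + 1)*(h + 3)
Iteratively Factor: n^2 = (n)*(n)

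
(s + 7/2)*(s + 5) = s^2 + 17*s/2 + 35/2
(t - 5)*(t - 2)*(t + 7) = t^3 - 39*t + 70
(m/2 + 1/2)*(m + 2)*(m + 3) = m^3/2 + 3*m^2 + 11*m/2 + 3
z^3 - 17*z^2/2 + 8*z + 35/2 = (z - 7)*(z - 5/2)*(z + 1)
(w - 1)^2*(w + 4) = w^3 + 2*w^2 - 7*w + 4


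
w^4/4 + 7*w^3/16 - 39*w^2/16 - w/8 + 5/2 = (w/4 + 1)*(w - 2)*(w - 5/4)*(w + 1)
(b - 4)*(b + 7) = b^2 + 3*b - 28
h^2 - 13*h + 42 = (h - 7)*(h - 6)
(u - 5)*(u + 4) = u^2 - u - 20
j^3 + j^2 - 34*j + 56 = (j - 4)*(j - 2)*(j + 7)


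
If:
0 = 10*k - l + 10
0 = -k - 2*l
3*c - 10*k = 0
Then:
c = -200/63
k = -20/21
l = 10/21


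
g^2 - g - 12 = (g - 4)*(g + 3)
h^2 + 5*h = h*(h + 5)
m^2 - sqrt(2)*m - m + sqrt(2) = (m - 1)*(m - sqrt(2))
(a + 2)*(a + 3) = a^2 + 5*a + 6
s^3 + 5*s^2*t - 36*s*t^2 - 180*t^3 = (s - 6*t)*(s + 5*t)*(s + 6*t)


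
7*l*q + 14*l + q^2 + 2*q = (7*l + q)*(q + 2)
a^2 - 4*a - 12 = (a - 6)*(a + 2)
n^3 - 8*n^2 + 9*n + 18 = (n - 6)*(n - 3)*(n + 1)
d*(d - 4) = d^2 - 4*d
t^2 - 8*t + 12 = (t - 6)*(t - 2)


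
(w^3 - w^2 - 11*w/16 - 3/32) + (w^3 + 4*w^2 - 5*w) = 2*w^3 + 3*w^2 - 91*w/16 - 3/32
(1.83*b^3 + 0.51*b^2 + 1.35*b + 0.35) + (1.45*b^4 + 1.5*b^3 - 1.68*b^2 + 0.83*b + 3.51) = 1.45*b^4 + 3.33*b^3 - 1.17*b^2 + 2.18*b + 3.86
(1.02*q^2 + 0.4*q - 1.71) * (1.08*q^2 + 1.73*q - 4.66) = 1.1016*q^4 + 2.1966*q^3 - 5.908*q^2 - 4.8223*q + 7.9686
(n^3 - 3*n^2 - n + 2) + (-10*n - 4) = n^3 - 3*n^2 - 11*n - 2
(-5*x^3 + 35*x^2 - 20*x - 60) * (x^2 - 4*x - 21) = -5*x^5 + 55*x^4 - 55*x^3 - 715*x^2 + 660*x + 1260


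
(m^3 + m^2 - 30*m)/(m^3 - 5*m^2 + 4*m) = (m^2 + m - 30)/(m^2 - 5*m + 4)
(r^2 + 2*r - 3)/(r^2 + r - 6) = (r - 1)/(r - 2)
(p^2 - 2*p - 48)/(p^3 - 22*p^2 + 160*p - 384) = (p + 6)/(p^2 - 14*p + 48)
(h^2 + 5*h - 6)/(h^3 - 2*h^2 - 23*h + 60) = (h^2 + 5*h - 6)/(h^3 - 2*h^2 - 23*h + 60)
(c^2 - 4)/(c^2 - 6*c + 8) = (c + 2)/(c - 4)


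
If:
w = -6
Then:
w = -6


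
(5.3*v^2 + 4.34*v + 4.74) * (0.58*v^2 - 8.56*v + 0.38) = 3.074*v^4 - 42.8508*v^3 - 32.3872*v^2 - 38.9252*v + 1.8012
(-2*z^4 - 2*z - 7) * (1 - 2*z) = 4*z^5 - 2*z^4 + 4*z^2 + 12*z - 7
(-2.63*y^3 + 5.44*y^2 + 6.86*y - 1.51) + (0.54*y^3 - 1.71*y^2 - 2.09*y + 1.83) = -2.09*y^3 + 3.73*y^2 + 4.77*y + 0.32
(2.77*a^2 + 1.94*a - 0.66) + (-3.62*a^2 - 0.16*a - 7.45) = -0.85*a^2 + 1.78*a - 8.11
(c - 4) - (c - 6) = 2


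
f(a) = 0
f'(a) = 0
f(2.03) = 0.00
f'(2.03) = 0.00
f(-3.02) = 0.00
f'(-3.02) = 0.00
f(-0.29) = 0.00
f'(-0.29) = 0.00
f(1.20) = 0.00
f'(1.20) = 0.00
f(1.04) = 0.00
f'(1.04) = 0.00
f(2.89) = 0.00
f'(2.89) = 0.00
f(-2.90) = 0.00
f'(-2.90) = 0.00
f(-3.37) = 0.00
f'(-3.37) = 0.00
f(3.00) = 0.00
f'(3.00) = 0.00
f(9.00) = 0.00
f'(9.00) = 0.00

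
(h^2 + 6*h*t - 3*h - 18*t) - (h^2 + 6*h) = 6*h*t - 9*h - 18*t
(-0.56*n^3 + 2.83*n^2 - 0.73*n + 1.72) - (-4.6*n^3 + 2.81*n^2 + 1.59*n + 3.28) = 4.04*n^3 + 0.02*n^2 - 2.32*n - 1.56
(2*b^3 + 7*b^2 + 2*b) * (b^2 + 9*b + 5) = 2*b^5 + 25*b^4 + 75*b^3 + 53*b^2 + 10*b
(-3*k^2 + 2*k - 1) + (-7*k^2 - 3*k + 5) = -10*k^2 - k + 4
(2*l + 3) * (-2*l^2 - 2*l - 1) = -4*l^3 - 10*l^2 - 8*l - 3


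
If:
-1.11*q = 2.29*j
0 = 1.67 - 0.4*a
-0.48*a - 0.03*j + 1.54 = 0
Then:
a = 4.18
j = -15.47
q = 31.91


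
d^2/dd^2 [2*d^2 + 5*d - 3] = 4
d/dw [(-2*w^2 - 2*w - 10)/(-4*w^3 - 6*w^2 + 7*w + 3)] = 2*(-4*w^4 - 8*w^3 - 73*w^2 - 66*w + 32)/(16*w^6 + 48*w^5 - 20*w^4 - 108*w^3 + 13*w^2 + 42*w + 9)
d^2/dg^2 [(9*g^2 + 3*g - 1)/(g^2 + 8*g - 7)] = 2*(-69*g^3 + 186*g^2 + 39*g + 538)/(g^6 + 24*g^5 + 171*g^4 + 176*g^3 - 1197*g^2 + 1176*g - 343)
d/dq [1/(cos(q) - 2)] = sin(q)/(cos(q) - 2)^2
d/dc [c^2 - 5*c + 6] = 2*c - 5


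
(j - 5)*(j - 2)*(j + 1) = j^3 - 6*j^2 + 3*j + 10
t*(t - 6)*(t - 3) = t^3 - 9*t^2 + 18*t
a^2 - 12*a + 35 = (a - 7)*(a - 5)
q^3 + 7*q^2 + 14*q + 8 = (q + 1)*(q + 2)*(q + 4)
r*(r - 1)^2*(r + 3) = r^4 + r^3 - 5*r^2 + 3*r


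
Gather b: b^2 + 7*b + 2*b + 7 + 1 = b^2 + 9*b + 8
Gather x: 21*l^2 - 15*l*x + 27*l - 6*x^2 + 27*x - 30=21*l^2 + 27*l - 6*x^2 + x*(27 - 15*l) - 30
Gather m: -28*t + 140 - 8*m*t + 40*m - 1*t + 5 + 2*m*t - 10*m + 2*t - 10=m*(30 - 6*t) - 27*t + 135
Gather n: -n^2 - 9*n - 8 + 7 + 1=-n^2 - 9*n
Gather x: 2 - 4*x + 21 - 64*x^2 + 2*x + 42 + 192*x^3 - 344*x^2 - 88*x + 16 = 192*x^3 - 408*x^2 - 90*x + 81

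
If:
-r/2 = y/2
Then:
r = -y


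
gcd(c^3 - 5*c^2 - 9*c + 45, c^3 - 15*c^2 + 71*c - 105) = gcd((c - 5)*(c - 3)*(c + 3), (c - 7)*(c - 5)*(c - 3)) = c^2 - 8*c + 15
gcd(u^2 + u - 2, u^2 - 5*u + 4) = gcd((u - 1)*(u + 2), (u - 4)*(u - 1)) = u - 1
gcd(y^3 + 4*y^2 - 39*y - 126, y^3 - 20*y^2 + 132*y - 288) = y - 6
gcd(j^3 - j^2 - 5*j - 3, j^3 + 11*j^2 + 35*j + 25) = j + 1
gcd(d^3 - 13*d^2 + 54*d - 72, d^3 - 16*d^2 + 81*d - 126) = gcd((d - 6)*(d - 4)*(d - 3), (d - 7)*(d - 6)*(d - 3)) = d^2 - 9*d + 18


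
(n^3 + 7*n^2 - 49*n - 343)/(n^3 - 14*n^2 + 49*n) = (n^2 + 14*n + 49)/(n*(n - 7))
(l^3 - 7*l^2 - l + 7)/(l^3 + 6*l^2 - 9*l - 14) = (l^2 - 8*l + 7)/(l^2 + 5*l - 14)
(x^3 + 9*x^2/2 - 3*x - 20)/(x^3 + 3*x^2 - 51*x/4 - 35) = 2*(x - 2)/(2*x - 7)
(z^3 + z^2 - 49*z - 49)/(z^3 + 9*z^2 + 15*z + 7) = (z - 7)/(z + 1)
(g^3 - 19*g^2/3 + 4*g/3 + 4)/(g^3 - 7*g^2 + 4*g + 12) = (g^2 - g/3 - 2/3)/(g^2 - g - 2)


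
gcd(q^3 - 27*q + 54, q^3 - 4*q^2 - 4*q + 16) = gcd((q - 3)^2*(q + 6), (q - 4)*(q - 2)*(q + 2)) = 1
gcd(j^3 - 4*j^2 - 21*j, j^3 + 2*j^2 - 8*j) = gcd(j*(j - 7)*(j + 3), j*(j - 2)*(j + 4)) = j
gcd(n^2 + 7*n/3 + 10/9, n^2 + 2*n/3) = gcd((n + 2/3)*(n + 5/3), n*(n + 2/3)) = n + 2/3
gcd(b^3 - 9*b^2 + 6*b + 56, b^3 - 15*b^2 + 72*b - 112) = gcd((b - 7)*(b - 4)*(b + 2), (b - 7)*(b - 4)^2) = b^2 - 11*b + 28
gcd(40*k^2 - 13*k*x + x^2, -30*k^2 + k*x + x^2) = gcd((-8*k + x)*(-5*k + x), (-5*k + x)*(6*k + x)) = -5*k + x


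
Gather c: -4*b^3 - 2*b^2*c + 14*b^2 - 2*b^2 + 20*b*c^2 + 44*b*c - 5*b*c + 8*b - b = -4*b^3 + 12*b^2 + 20*b*c^2 + 7*b + c*(-2*b^2 + 39*b)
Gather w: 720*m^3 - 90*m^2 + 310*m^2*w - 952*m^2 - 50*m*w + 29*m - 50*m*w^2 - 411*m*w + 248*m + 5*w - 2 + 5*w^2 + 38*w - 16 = 720*m^3 - 1042*m^2 + 277*m + w^2*(5 - 50*m) + w*(310*m^2 - 461*m + 43) - 18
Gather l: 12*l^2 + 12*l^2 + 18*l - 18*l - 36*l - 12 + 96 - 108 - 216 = 24*l^2 - 36*l - 240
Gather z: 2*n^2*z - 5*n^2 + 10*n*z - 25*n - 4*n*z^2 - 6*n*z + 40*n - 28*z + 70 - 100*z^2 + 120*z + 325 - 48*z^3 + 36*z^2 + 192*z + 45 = -5*n^2 + 15*n - 48*z^3 + z^2*(-4*n - 64) + z*(2*n^2 + 4*n + 284) + 440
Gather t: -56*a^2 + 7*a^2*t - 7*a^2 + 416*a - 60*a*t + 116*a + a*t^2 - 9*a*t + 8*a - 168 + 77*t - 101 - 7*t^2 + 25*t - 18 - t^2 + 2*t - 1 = -63*a^2 + 540*a + t^2*(a - 8) + t*(7*a^2 - 69*a + 104) - 288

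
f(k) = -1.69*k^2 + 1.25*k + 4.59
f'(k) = 1.25 - 3.38*k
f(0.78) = 4.54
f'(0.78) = -1.39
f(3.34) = -10.09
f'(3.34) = -10.04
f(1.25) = 3.51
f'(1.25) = -2.98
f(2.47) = -2.63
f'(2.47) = -7.10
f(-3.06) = -15.06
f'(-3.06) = 11.59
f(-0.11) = 4.43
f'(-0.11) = 1.62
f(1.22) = 3.60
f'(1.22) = -2.87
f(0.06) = 4.66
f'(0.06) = 1.05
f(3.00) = -6.87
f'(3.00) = -8.89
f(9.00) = -121.05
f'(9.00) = -29.17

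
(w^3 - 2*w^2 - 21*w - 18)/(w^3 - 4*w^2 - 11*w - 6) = (w + 3)/(w + 1)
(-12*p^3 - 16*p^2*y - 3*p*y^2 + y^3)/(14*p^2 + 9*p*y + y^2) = (-6*p^2 - 5*p*y + y^2)/(7*p + y)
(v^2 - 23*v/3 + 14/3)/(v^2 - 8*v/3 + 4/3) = (v - 7)/(v - 2)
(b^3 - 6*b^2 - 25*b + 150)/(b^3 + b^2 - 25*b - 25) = (b - 6)/(b + 1)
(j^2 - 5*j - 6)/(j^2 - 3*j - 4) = (j - 6)/(j - 4)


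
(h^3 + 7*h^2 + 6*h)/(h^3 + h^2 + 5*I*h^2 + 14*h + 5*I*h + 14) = h*(h + 6)/(h^2 + 5*I*h + 14)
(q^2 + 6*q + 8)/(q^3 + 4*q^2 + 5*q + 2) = (q + 4)/(q^2 + 2*q + 1)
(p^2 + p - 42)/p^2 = (p^2 + p - 42)/p^2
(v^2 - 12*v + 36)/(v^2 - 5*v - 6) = (v - 6)/(v + 1)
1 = 1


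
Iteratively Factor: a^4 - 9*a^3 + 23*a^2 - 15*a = (a - 3)*(a^3 - 6*a^2 + 5*a) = a*(a - 3)*(a^2 - 6*a + 5) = a*(a - 3)*(a - 1)*(a - 5)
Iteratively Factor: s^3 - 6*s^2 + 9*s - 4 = (s - 1)*(s^2 - 5*s + 4) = (s - 1)^2*(s - 4)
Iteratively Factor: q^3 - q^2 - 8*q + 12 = (q - 2)*(q^2 + q - 6) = (q - 2)^2*(q + 3)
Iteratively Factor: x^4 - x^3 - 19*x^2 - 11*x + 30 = (x + 3)*(x^3 - 4*x^2 - 7*x + 10) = (x - 5)*(x + 3)*(x^2 + x - 2) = (x - 5)*(x + 2)*(x + 3)*(x - 1)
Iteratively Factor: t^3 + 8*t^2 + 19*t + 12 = (t + 4)*(t^2 + 4*t + 3) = (t + 1)*(t + 4)*(t + 3)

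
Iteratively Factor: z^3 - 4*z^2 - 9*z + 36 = (z + 3)*(z^2 - 7*z + 12) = (z - 3)*(z + 3)*(z - 4)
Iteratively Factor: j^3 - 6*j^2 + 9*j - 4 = (j - 4)*(j^2 - 2*j + 1) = (j - 4)*(j - 1)*(j - 1)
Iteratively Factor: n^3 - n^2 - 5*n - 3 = (n + 1)*(n^2 - 2*n - 3) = (n - 3)*(n + 1)*(n + 1)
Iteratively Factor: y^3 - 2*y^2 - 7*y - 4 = (y + 1)*(y^2 - 3*y - 4) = (y - 4)*(y + 1)*(y + 1)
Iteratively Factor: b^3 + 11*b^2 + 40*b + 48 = (b + 4)*(b^2 + 7*b + 12) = (b + 4)^2*(b + 3)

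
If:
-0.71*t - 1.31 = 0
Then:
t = -1.85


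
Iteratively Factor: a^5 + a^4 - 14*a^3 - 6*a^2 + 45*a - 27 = (a - 3)*(a^4 + 4*a^3 - 2*a^2 - 12*a + 9) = (a - 3)*(a + 3)*(a^3 + a^2 - 5*a + 3) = (a - 3)*(a - 1)*(a + 3)*(a^2 + 2*a - 3) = (a - 3)*(a - 1)*(a + 3)^2*(a - 1)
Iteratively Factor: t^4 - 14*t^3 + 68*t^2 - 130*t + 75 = (t - 5)*(t^3 - 9*t^2 + 23*t - 15) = (t - 5)*(t - 1)*(t^2 - 8*t + 15) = (t - 5)^2*(t - 1)*(t - 3)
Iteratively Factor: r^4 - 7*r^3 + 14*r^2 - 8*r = (r - 1)*(r^3 - 6*r^2 + 8*r) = (r - 2)*(r - 1)*(r^2 - 4*r) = (r - 4)*(r - 2)*(r - 1)*(r)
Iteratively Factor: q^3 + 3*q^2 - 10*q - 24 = (q + 2)*(q^2 + q - 12) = (q - 3)*(q + 2)*(q + 4)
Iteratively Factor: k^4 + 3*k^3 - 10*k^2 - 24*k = (k + 4)*(k^3 - k^2 - 6*k) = (k + 2)*(k + 4)*(k^2 - 3*k) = (k - 3)*(k + 2)*(k + 4)*(k)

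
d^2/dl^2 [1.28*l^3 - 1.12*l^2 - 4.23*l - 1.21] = 7.68*l - 2.24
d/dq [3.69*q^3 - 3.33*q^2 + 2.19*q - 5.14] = 11.07*q^2 - 6.66*q + 2.19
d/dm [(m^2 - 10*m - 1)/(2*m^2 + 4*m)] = (6*m^2 + m + 1)/(m^2*(m^2 + 4*m + 4))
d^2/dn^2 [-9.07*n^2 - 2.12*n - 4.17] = -18.1400000000000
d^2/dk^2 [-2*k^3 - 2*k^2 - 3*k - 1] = -12*k - 4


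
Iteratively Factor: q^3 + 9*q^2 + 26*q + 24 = (q + 2)*(q^2 + 7*q + 12) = (q + 2)*(q + 3)*(q + 4)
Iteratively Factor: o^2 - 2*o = (o - 2)*(o)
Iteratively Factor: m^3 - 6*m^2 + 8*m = (m - 2)*(m^2 - 4*m) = (m - 4)*(m - 2)*(m)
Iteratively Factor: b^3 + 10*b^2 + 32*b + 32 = (b + 4)*(b^2 + 6*b + 8) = (b + 2)*(b + 4)*(b + 4)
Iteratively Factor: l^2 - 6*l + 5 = (l - 5)*(l - 1)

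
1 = 1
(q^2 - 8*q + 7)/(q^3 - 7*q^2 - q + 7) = 1/(q + 1)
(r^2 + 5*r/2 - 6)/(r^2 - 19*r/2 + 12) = (r + 4)/(r - 8)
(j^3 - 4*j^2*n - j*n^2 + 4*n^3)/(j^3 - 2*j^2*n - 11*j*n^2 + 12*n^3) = (j + n)/(j + 3*n)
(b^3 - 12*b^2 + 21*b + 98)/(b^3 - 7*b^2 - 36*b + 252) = (b^2 - 5*b - 14)/(b^2 - 36)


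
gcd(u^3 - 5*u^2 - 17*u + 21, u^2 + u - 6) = u + 3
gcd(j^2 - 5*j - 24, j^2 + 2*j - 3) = j + 3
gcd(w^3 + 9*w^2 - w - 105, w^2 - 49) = w + 7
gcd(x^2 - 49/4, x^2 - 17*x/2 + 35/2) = x - 7/2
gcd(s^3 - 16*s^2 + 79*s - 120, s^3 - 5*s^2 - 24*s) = s - 8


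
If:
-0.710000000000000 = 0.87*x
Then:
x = -0.82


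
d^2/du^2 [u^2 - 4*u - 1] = 2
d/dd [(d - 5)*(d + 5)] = 2*d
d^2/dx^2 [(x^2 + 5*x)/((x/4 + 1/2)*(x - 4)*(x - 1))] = 8*(x^6 + 15*x^5 - 27*x^4 + x^3 - 168*x^2 + 360*x + 304)/(x^9 - 9*x^8 + 9*x^7 + 105*x^6 - 198*x^5 - 396*x^4 + 840*x^3 + 288*x^2 - 1152*x + 512)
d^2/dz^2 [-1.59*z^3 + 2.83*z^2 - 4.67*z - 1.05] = 5.66 - 9.54*z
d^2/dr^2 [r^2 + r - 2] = 2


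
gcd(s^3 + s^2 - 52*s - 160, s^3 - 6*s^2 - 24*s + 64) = s^2 - 4*s - 32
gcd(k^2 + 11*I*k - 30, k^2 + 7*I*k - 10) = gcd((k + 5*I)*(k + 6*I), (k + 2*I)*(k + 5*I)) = k + 5*I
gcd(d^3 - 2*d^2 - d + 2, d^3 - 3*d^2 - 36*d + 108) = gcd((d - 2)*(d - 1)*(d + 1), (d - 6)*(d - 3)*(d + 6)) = 1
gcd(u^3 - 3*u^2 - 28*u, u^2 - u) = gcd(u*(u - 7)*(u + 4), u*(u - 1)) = u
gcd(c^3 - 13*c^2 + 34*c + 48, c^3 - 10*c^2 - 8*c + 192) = c^2 - 14*c + 48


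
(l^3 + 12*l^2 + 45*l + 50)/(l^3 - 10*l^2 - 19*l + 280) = (l^2 + 7*l + 10)/(l^2 - 15*l + 56)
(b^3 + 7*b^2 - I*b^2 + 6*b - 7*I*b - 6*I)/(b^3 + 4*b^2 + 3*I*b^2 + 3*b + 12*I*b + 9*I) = (b^2 + b*(6 - I) - 6*I)/(b^2 + 3*b*(1 + I) + 9*I)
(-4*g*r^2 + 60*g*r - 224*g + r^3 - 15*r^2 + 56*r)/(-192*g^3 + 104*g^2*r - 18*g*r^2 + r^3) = (r^2 - 15*r + 56)/(48*g^2 - 14*g*r + r^2)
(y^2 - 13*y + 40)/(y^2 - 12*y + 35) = (y - 8)/(y - 7)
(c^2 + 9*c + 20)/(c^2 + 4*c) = (c + 5)/c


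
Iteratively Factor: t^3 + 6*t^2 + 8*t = (t + 4)*(t^2 + 2*t) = t*(t + 4)*(t + 2)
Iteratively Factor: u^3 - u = (u)*(u^2 - 1) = u*(u - 1)*(u + 1)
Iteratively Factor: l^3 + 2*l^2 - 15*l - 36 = (l + 3)*(l^2 - l - 12) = (l - 4)*(l + 3)*(l + 3)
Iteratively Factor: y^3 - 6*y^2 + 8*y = (y)*(y^2 - 6*y + 8) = y*(y - 4)*(y - 2)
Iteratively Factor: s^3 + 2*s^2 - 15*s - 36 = (s - 4)*(s^2 + 6*s + 9) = (s - 4)*(s + 3)*(s + 3)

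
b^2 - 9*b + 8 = (b - 8)*(b - 1)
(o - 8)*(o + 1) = o^2 - 7*o - 8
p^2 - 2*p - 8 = (p - 4)*(p + 2)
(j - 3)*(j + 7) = j^2 + 4*j - 21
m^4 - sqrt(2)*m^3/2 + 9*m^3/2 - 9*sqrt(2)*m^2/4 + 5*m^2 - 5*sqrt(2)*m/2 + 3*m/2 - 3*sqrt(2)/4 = (m + 1/2)*(m + 1)*(m + 3)*(m - sqrt(2)/2)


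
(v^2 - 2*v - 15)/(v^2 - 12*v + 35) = (v + 3)/(v - 7)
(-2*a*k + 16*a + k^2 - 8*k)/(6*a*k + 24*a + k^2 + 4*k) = (-2*a*k + 16*a + k^2 - 8*k)/(6*a*k + 24*a + k^2 + 4*k)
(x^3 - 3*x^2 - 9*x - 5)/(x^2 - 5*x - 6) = (x^2 - 4*x - 5)/(x - 6)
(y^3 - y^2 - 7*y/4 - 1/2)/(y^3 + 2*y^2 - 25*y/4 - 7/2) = (2*y + 1)/(2*y + 7)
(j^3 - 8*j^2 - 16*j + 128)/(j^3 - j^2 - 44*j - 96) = (j - 4)/(j + 3)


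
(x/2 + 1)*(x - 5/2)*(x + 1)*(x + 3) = x^4/2 + 7*x^3/4 - 2*x^2 - 43*x/4 - 15/2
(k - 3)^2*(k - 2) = k^3 - 8*k^2 + 21*k - 18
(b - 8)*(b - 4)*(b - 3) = b^3 - 15*b^2 + 68*b - 96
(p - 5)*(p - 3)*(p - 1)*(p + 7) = p^4 - 2*p^3 - 40*p^2 + 146*p - 105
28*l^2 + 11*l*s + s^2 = (4*l + s)*(7*l + s)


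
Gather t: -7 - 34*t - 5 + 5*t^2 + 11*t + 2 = 5*t^2 - 23*t - 10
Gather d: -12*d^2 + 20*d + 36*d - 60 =-12*d^2 + 56*d - 60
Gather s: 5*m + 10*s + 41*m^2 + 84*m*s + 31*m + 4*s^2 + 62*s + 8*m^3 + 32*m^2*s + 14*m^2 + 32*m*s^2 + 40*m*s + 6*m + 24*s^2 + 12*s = 8*m^3 + 55*m^2 + 42*m + s^2*(32*m + 28) + s*(32*m^2 + 124*m + 84)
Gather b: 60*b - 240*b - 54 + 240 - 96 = 90 - 180*b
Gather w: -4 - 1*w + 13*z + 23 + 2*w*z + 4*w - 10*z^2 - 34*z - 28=w*(2*z + 3) - 10*z^2 - 21*z - 9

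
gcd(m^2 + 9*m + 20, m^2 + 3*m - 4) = m + 4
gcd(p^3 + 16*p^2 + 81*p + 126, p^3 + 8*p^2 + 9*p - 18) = p^2 + 9*p + 18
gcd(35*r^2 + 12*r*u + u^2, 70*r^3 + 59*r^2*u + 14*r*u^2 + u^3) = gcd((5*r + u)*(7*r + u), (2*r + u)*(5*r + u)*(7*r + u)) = 35*r^2 + 12*r*u + u^2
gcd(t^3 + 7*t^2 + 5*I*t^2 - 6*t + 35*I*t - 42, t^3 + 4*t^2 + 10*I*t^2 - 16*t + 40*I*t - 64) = t + 2*I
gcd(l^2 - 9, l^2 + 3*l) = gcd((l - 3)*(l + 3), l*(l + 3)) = l + 3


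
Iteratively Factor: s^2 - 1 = (s + 1)*(s - 1)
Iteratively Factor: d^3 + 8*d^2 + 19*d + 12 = (d + 4)*(d^2 + 4*d + 3) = (d + 1)*(d + 4)*(d + 3)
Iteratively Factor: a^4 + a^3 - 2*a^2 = (a + 2)*(a^3 - a^2) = a*(a + 2)*(a^2 - a) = a*(a - 1)*(a + 2)*(a)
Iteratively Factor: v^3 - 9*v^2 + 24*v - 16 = (v - 1)*(v^2 - 8*v + 16) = (v - 4)*(v - 1)*(v - 4)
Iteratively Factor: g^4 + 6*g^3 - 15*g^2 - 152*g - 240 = (g + 4)*(g^3 + 2*g^2 - 23*g - 60) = (g + 3)*(g + 4)*(g^2 - g - 20) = (g - 5)*(g + 3)*(g + 4)*(g + 4)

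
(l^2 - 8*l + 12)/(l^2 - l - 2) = (l - 6)/(l + 1)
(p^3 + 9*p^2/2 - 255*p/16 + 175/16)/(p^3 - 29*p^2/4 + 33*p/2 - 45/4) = (4*p^2 + 23*p - 35)/(4*(p^2 - 6*p + 9))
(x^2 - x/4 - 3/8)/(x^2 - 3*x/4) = (x + 1/2)/x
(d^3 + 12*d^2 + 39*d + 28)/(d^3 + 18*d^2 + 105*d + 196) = (d + 1)/(d + 7)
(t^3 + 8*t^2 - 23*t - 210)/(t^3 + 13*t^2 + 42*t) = (t - 5)/t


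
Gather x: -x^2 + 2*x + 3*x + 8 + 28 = -x^2 + 5*x + 36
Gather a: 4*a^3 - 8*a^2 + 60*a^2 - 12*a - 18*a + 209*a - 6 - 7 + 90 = 4*a^3 + 52*a^2 + 179*a + 77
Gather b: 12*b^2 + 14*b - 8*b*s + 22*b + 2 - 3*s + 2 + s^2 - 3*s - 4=12*b^2 + b*(36 - 8*s) + s^2 - 6*s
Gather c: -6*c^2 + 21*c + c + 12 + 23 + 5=-6*c^2 + 22*c + 40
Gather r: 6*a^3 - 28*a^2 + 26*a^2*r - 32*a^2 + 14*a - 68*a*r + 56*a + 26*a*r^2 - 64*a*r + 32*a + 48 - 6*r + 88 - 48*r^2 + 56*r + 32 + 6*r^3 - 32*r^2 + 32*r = 6*a^3 - 60*a^2 + 102*a + 6*r^3 + r^2*(26*a - 80) + r*(26*a^2 - 132*a + 82) + 168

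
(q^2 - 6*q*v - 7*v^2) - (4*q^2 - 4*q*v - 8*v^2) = -3*q^2 - 2*q*v + v^2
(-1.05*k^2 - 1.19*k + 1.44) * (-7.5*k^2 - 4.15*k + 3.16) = 7.875*k^4 + 13.2825*k^3 - 9.1795*k^2 - 9.7364*k + 4.5504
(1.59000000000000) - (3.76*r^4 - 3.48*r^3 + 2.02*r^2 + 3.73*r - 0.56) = -3.76*r^4 + 3.48*r^3 - 2.02*r^2 - 3.73*r + 2.15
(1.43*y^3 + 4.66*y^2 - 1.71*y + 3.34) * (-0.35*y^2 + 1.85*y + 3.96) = -0.5005*y^5 + 1.0145*y^4 + 14.8823*y^3 + 14.1211*y^2 - 0.592599999999999*y + 13.2264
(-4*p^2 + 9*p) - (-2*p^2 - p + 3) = -2*p^2 + 10*p - 3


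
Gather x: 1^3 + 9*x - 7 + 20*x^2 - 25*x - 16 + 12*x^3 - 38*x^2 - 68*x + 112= 12*x^3 - 18*x^2 - 84*x + 90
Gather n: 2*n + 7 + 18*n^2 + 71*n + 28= 18*n^2 + 73*n + 35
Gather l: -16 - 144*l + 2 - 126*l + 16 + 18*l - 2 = -252*l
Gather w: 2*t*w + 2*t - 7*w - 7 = 2*t + w*(2*t - 7) - 7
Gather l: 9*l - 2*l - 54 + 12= 7*l - 42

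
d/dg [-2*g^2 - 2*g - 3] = -4*g - 2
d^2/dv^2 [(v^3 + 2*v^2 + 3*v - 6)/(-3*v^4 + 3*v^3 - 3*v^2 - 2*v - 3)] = 2*(-9*v^9 - 54*v^8 - 81*v^7 + 789*v^6 - 810*v^5 + 1071*v^4 - 244*v^3 - 396*v^2 + 324*v - 30)/(27*v^12 - 81*v^11 + 162*v^10 - 135*v^9 + 135*v^8 - 81*v^7 + 198*v^6 - 36*v^5 + 90*v^4 + 35*v^3 + 117*v^2 + 54*v + 27)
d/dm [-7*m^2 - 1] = -14*m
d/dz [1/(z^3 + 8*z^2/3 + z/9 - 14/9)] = 9*(-27*z^2 - 48*z - 1)/(9*z^3 + 24*z^2 + z - 14)^2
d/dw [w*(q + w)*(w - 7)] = w*(q + w) + w*(w - 7) + (q + w)*(w - 7)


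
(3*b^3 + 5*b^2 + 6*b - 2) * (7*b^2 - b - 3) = 21*b^5 + 32*b^4 + 28*b^3 - 35*b^2 - 16*b + 6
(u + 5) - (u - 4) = 9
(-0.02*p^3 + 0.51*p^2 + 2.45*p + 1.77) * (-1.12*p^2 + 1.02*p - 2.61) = 0.0224*p^5 - 0.5916*p^4 - 2.1716*p^3 - 0.8145*p^2 - 4.5891*p - 4.6197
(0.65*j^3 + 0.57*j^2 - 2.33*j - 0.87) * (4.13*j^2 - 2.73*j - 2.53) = 2.6845*j^5 + 0.5796*j^4 - 12.8235*j^3 + 1.3257*j^2 + 8.27*j + 2.2011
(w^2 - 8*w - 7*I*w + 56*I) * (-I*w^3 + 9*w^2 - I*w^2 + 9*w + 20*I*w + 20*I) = -I*w^5 + 2*w^4 + 7*I*w^4 - 14*w^3 - 35*I*w^3 + 124*w^2 + 301*I*w^2 - 980*w + 344*I*w - 1120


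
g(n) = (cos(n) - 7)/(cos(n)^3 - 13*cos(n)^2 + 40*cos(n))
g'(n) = (cos(n) - 7)*(3*sin(n)*cos(n)^2 - 26*sin(n)*cos(n) + 40*sin(n))/(cos(n)^3 - 13*cos(n)^2 + 40*cos(n))^2 - sin(n)/(cos(n)^3 - 13*cos(n)^2 + 40*cos(n))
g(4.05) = 0.26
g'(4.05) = 0.36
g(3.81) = 0.20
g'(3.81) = 0.17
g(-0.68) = -0.26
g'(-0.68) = 0.18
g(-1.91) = 0.50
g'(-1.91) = 1.49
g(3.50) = 0.16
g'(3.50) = 0.07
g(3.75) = 0.19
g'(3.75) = 0.15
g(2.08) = 0.33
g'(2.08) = -0.64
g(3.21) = 0.15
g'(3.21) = 0.01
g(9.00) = 0.16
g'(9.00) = -0.09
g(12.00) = -0.25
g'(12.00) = 0.13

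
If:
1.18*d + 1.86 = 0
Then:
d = -1.58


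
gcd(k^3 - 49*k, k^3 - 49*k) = k^3 - 49*k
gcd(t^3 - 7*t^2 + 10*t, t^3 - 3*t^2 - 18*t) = t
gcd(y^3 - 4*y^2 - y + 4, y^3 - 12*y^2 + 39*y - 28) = y^2 - 5*y + 4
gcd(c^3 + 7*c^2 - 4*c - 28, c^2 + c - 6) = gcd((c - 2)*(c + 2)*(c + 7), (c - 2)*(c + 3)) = c - 2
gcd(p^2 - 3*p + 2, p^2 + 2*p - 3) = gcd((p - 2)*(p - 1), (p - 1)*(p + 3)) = p - 1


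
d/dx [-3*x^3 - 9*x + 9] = -9*x^2 - 9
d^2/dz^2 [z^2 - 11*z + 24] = 2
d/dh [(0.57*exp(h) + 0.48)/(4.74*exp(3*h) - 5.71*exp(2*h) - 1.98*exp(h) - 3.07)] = (-5.4036*exp(3*h) - 3.5709*exp(2*h) + 5.4816*exp(h) - 0.7995)*exp(h)/(22.4676*exp(6*h) - 54.1308*exp(5*h) + 13.8337*exp(4*h) - 6.492*exp(3*h) + 38.9798*exp(2*h) + 12.1572*exp(h) + 9.4249)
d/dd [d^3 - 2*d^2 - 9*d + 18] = 3*d^2 - 4*d - 9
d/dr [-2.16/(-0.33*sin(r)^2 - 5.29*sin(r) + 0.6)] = -(1.4256*sin(r) + 11.4264)*cos(r)/(0.33*sin(r)^2 + 5.29*sin(r) - 0.6)^2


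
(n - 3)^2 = n^2 - 6*n + 9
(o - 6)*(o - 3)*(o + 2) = o^3 - 7*o^2 + 36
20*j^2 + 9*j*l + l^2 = (4*j + l)*(5*j + l)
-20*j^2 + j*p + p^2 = (-4*j + p)*(5*j + p)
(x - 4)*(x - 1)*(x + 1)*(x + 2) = x^4 - 2*x^3 - 9*x^2 + 2*x + 8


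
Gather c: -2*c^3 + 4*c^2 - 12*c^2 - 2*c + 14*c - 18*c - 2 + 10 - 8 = -2*c^3 - 8*c^2 - 6*c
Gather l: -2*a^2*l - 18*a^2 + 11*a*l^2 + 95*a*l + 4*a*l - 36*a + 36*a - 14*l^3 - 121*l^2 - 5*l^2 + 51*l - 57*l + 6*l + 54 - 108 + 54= -18*a^2 - 14*l^3 + l^2*(11*a - 126) + l*(-2*a^2 + 99*a)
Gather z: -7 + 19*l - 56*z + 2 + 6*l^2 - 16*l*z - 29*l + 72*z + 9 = 6*l^2 - 10*l + z*(16 - 16*l) + 4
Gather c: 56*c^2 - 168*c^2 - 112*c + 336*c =-112*c^2 + 224*c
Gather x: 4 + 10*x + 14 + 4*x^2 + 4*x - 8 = 4*x^2 + 14*x + 10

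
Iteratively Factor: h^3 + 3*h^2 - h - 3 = (h + 1)*(h^2 + 2*h - 3) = (h - 1)*(h + 1)*(h + 3)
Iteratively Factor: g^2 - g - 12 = (g - 4)*(g + 3)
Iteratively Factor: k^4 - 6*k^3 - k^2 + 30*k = (k - 5)*(k^3 - k^2 - 6*k) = (k - 5)*(k + 2)*(k^2 - 3*k) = k*(k - 5)*(k + 2)*(k - 3)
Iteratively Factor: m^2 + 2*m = (m)*(m + 2)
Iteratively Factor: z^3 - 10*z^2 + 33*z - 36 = (z - 4)*(z^2 - 6*z + 9) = (z - 4)*(z - 3)*(z - 3)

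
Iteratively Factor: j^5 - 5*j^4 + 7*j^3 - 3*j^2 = (j - 1)*(j^4 - 4*j^3 + 3*j^2) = (j - 3)*(j - 1)*(j^3 - j^2) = j*(j - 3)*(j - 1)*(j^2 - j) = j^2*(j - 3)*(j - 1)*(j - 1)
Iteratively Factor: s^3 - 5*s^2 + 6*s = (s - 3)*(s^2 - 2*s) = (s - 3)*(s - 2)*(s)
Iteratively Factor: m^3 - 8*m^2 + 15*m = (m - 3)*(m^2 - 5*m) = m*(m - 3)*(m - 5)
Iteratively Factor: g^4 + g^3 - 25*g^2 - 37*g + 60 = (g - 5)*(g^3 + 6*g^2 + 5*g - 12) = (g - 5)*(g - 1)*(g^2 + 7*g + 12) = (g - 5)*(g - 1)*(g + 4)*(g + 3)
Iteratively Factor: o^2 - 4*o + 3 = (o - 3)*(o - 1)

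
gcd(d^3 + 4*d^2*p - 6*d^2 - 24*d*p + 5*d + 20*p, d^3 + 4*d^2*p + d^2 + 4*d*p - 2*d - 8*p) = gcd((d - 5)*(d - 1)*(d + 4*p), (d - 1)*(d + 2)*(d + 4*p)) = d^2 + 4*d*p - d - 4*p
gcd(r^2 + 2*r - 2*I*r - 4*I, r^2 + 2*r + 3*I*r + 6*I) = r + 2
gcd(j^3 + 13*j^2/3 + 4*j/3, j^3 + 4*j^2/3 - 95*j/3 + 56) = 1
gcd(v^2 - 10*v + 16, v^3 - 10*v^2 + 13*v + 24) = v - 8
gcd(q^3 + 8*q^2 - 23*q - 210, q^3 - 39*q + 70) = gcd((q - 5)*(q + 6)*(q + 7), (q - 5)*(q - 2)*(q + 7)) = q^2 + 2*q - 35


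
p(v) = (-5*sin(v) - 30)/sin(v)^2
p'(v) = -2*(-5*sin(v) - 30)*cos(v)/sin(v)^3 - 5*cos(v)/sin(v)^2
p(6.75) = -159.23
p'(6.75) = 609.86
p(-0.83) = -48.32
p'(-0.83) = -94.57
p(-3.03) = -2374.20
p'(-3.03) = 42775.08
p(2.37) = -68.87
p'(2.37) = -134.23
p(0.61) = -100.14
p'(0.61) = 274.07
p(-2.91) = -547.66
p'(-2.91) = 4737.02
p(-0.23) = -555.28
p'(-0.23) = -4836.77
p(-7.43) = -30.63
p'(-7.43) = -30.12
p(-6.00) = -402.15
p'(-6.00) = 2702.37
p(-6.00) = -402.15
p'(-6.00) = 2702.37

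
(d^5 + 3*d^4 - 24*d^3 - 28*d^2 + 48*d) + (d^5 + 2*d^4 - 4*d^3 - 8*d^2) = 2*d^5 + 5*d^4 - 28*d^3 - 36*d^2 + 48*d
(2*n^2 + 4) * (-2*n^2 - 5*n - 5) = -4*n^4 - 10*n^3 - 18*n^2 - 20*n - 20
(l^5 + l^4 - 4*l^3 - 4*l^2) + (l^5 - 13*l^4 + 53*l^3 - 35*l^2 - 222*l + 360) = 2*l^5 - 12*l^4 + 49*l^3 - 39*l^2 - 222*l + 360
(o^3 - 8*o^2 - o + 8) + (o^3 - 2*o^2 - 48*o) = 2*o^3 - 10*o^2 - 49*o + 8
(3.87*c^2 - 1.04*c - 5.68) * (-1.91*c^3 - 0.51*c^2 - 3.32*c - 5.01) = -7.3917*c^5 + 0.0126999999999999*c^4 - 1.4692*c^3 - 13.0391*c^2 + 24.068*c + 28.4568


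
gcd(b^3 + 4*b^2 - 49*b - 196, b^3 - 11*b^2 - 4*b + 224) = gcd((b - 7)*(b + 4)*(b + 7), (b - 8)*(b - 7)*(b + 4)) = b^2 - 3*b - 28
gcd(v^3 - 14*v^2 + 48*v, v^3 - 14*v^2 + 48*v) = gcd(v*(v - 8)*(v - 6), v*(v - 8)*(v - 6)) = v^3 - 14*v^2 + 48*v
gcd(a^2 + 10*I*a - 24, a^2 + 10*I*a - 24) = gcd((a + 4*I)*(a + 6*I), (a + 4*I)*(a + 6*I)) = a^2 + 10*I*a - 24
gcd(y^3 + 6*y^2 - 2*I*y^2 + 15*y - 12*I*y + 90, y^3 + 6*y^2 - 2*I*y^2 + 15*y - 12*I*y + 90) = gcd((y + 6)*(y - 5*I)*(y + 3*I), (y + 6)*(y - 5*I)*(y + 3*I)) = y^3 + y^2*(6 - 2*I) + y*(15 - 12*I) + 90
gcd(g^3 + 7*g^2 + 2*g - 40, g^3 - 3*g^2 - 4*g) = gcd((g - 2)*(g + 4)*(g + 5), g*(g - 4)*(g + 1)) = 1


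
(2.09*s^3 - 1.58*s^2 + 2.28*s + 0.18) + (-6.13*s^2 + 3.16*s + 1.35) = 2.09*s^3 - 7.71*s^2 + 5.44*s + 1.53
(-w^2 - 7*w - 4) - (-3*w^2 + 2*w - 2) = 2*w^2 - 9*w - 2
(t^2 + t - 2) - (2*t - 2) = t^2 - t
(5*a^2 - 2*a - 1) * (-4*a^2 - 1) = -20*a^4 + 8*a^3 - a^2 + 2*a + 1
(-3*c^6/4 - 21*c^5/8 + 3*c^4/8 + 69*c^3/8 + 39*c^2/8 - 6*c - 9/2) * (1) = -3*c^6/4 - 21*c^5/8 + 3*c^4/8 + 69*c^3/8 + 39*c^2/8 - 6*c - 9/2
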